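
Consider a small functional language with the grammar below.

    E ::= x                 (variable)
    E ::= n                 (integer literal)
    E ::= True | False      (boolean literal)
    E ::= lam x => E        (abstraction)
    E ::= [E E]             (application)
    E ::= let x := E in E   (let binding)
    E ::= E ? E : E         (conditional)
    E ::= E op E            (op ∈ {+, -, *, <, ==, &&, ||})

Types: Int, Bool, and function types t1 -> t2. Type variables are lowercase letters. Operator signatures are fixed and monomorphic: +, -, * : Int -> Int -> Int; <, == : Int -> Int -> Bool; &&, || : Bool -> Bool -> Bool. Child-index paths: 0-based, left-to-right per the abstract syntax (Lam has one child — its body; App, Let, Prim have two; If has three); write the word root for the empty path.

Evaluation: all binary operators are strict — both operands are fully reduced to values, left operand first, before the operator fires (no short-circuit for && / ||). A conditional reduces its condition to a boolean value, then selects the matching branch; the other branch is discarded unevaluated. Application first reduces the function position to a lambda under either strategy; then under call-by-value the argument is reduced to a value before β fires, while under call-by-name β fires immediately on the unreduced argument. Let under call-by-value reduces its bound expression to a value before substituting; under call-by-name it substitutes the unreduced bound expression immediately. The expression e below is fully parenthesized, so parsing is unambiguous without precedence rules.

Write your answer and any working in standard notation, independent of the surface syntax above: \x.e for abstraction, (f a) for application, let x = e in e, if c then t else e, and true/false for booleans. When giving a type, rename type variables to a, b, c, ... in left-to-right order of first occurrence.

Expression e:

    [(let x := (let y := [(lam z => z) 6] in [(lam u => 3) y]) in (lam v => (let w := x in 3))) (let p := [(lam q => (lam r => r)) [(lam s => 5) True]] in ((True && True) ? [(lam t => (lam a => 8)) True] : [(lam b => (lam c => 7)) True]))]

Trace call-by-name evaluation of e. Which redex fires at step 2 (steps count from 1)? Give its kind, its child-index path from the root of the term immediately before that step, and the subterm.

Working:
step 0: ((let x = (let y = ((\z.z) 6) in ((\u.3) y)) in (\v.(let w = x in 3))) (let p = ((\q.(\r.r)) ((\s.5) true)) in (if (true && true) then ((\t.(\a.8)) true) else ((\b.(\c.7)) true))))
step 1: [let@0] ((\v.(let w = (let y = ((\z.z) 6) in ((\u.3) y)) in 3)) (let p = ((\q.(\r.r)) ((\s.5) true)) in (if (true && true) then ((\t.(\a.8)) true) else ((\b.(\c.7)) true))))
step 2: [beta@root] (let w = (let y = ((\z.z) 6) in ((\u.3) y)) in 3)

Answer: beta at root : ((\v.(let w = (let y = ((\z.z) 6) in ((\u.3) y)) in 3)) (let p = ((\q.(\r.r)) ((\s.5) true)) in (if (true && true) then ((\t.(\a.8)) true) else ((\b.(\c.7)) true))))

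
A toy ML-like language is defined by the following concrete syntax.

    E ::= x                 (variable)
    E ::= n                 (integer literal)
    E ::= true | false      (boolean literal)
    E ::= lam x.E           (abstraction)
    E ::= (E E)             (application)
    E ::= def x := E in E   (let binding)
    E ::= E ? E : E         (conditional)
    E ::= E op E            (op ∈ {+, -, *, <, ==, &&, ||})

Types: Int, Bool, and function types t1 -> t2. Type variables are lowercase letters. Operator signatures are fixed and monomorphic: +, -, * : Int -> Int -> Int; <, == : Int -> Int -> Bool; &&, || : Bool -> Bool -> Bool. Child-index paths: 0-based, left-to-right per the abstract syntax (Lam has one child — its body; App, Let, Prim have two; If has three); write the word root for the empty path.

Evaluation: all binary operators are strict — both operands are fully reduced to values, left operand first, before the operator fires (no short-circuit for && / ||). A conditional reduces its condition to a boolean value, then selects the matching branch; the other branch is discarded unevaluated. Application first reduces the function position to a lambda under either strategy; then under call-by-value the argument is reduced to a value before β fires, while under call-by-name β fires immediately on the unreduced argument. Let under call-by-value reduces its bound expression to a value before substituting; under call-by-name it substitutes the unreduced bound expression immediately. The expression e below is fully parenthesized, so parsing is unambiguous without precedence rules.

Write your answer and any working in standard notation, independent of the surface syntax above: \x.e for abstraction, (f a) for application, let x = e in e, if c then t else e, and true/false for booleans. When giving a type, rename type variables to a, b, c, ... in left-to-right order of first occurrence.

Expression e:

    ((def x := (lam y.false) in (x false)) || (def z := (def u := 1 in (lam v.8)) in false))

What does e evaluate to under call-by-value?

Answer: false

Trace:
step 0: ((let x = (\y.false) in (x false)) || (let z = (let u = 1 in (\v.8)) in false))
step 1: [let@0] (((\y.false) false) || (let z = (let u = 1 in (\v.8)) in false))
step 2: [beta@0] (false || (let z = (let u = 1 in (\v.8)) in false))
step 3: [let@1.0] (false || (let z = (\v.8) in false))
step 4: [let@1] (false || false)
step 5: [delta@root] false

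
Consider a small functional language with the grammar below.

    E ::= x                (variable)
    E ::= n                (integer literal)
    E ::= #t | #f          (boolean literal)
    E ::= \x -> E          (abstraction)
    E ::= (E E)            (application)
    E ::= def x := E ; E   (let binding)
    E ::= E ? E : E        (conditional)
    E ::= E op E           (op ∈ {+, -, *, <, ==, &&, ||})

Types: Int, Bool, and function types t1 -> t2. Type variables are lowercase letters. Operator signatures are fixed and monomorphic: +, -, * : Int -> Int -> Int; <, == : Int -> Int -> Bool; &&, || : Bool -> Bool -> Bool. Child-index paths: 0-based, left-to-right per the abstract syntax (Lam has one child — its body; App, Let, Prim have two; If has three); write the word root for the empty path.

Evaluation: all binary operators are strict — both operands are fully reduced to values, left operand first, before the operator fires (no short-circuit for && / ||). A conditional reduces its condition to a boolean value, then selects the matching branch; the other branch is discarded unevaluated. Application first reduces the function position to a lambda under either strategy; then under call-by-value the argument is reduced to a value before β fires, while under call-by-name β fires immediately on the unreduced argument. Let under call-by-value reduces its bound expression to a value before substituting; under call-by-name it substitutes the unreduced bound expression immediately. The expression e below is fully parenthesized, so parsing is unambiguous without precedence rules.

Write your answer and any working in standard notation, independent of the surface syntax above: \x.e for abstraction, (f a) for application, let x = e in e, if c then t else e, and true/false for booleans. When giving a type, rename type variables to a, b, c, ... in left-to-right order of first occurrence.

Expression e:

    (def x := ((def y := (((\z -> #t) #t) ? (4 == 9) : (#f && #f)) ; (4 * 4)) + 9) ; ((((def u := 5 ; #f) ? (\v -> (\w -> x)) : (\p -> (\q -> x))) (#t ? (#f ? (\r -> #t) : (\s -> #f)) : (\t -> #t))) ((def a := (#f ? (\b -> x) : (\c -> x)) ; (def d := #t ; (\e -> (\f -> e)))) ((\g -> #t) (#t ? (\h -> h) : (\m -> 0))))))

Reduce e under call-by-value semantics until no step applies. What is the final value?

Trace:
step 0: (let x = ((let y = (if ((\z.true) true) then (4 == 9) else (false && false)) in (4 * 4)) + 9) in (((if (let u = 5 in false) then (\v.(\w.x)) else (\p.(\q.x))) (if true then (if false then (\r.true) else (\s.false)) else (\t.true))) ((let a = (if false then (\b.x) else (\c.x)) in (let d = true in (\e.(\f.e)))) ((\g.true) (if true then (\h.h) else (\m.0))))))
step 1: [beta@0.0.0.0] (let x = ((let y = (if true then (4 == 9) else (false && false)) in (4 * 4)) + 9) in (((if (let u = 5 in false) then (\v.(\w.x)) else (\p.(\q.x))) (if true then (if false then (\r.true) else (\s.false)) else (\t.true))) ((let a = (if false then (\b.x) else (\c.x)) in (let d = true in (\e.(\f.e)))) ((\g.true) (if true then (\h.h) else (\m.0))))))
step 2: [if@0.0.0] (let x = ((let y = (4 == 9) in (4 * 4)) + 9) in (((if (let u = 5 in false) then (\v.(\w.x)) else (\p.(\q.x))) (if true then (if false then (\r.true) else (\s.false)) else (\t.true))) ((let a = (if false then (\b.x) else (\c.x)) in (let d = true in (\e.(\f.e)))) ((\g.true) (if true then (\h.h) else (\m.0))))))
step 3: [delta@0.0.0] (let x = ((let y = false in (4 * 4)) + 9) in (((if (let u = 5 in false) then (\v.(\w.x)) else (\p.(\q.x))) (if true then (if false then (\r.true) else (\s.false)) else (\t.true))) ((let a = (if false then (\b.x) else (\c.x)) in (let d = true in (\e.(\f.e)))) ((\g.true) (if true then (\h.h) else (\m.0))))))
step 4: [let@0.0] (let x = ((4 * 4) + 9) in (((if (let u = 5 in false) then (\v.(\w.x)) else (\p.(\q.x))) (if true then (if false then (\r.true) else (\s.false)) else (\t.true))) ((let a = (if false then (\b.x) else (\c.x)) in (let d = true in (\e.(\f.e)))) ((\g.true) (if true then (\h.h) else (\m.0))))))
step 5: [delta@0.0] (let x = (16 + 9) in (((if (let u = 5 in false) then (\v.(\w.x)) else (\p.(\q.x))) (if true then (if false then (\r.true) else (\s.false)) else (\t.true))) ((let a = (if false then (\b.x) else (\c.x)) in (let d = true in (\e.(\f.e)))) ((\g.true) (if true then (\h.h) else (\m.0))))))
step 6: [delta@0] (let x = 25 in (((if (let u = 5 in false) then (\v.(\w.x)) else (\p.(\q.x))) (if true then (if false then (\r.true) else (\s.false)) else (\t.true))) ((let a = (if false then (\b.x) else (\c.x)) in (let d = true in (\e.(\f.e)))) ((\g.true) (if true then (\h.h) else (\m.0))))))
step 7: [let@root] (((if (let u = 5 in false) then (\v.(\w.25)) else (\p.(\q.25))) (if true then (if false then (\r.true) else (\s.false)) else (\t.true))) ((let a = (if false then (\b.25) else (\c.25)) in (let d = true in (\e.(\f.e)))) ((\g.true) (if true then (\h.h) else (\m.0)))))
step 8: [let@0.0.0] (((if false then (\v.(\w.25)) else (\p.(\q.25))) (if true then (if false then (\r.true) else (\s.false)) else (\t.true))) ((let a = (if false then (\b.25) else (\c.25)) in (let d = true in (\e.(\f.e)))) ((\g.true) (if true then (\h.h) else (\m.0)))))
step 9: [if@0.0] (((\p.(\q.25)) (if true then (if false then (\r.true) else (\s.false)) else (\t.true))) ((let a = (if false then (\b.25) else (\c.25)) in (let d = true in (\e.(\f.e)))) ((\g.true) (if true then (\h.h) else (\m.0)))))
step 10: [if@0.1] (((\p.(\q.25)) (if false then (\r.true) else (\s.false))) ((let a = (if false then (\b.25) else (\c.25)) in (let d = true in (\e.(\f.e)))) ((\g.true) (if true then (\h.h) else (\m.0)))))
step 11: [if@0.1] (((\p.(\q.25)) (\s.false)) ((let a = (if false then (\b.25) else (\c.25)) in (let d = true in (\e.(\f.e)))) ((\g.true) (if true then (\h.h) else (\m.0)))))
step 12: [beta@0] ((\q.25) ((let a = (if false then (\b.25) else (\c.25)) in (let d = true in (\e.(\f.e)))) ((\g.true) (if true then (\h.h) else (\m.0)))))
step 13: [if@1.0.0] ((\q.25) ((let a = (\c.25) in (let d = true in (\e.(\f.e)))) ((\g.true) (if true then (\h.h) else (\m.0)))))
step 14: [let@1.0] ((\q.25) ((let d = true in (\e.(\f.e))) ((\g.true) (if true then (\h.h) else (\m.0)))))
step 15: [let@1.0] ((\q.25) ((\e.(\f.e)) ((\g.true) (if true then (\h.h) else (\m.0)))))
step 16: [if@1.1.1] ((\q.25) ((\e.(\f.e)) ((\g.true) (\h.h))))
step 17: [beta@1.1] ((\q.25) ((\e.(\f.e)) true))
step 18: [beta@1] ((\q.25) (\f.true))
step 19: [beta@root] 25

Answer: 25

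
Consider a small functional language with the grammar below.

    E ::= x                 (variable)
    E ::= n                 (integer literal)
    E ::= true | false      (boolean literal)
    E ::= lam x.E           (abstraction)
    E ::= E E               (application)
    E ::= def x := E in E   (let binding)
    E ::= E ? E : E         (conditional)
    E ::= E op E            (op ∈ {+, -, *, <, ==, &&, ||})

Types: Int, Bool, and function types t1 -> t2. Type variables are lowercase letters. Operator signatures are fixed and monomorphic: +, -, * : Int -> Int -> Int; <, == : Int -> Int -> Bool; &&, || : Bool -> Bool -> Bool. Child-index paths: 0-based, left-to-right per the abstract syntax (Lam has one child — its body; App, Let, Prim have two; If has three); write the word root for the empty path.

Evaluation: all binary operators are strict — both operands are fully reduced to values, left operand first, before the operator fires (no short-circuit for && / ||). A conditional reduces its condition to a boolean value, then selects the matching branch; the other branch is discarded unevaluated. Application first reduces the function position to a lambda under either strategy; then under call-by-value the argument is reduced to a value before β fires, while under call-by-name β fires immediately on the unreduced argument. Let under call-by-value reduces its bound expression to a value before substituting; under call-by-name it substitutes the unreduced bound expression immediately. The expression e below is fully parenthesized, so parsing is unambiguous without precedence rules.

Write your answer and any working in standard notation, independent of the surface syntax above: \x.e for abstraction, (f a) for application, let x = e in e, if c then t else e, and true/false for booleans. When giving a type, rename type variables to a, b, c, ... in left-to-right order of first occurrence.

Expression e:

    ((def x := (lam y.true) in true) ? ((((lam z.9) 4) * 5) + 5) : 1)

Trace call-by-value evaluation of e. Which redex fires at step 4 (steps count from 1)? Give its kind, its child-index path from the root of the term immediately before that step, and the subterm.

Answer: delta at 0 : (9 * 5)

Trace:
step 0: (if (let x = (\y.true) in true) then ((((\z.9) 4) * 5) + 5) else 1)
step 1: [let@0] (if true then ((((\z.9) 4) * 5) + 5) else 1)
step 2: [if@root] ((((\z.9) 4) * 5) + 5)
step 3: [beta@0.0] ((9 * 5) + 5)
step 4: [delta@0] (45 + 5)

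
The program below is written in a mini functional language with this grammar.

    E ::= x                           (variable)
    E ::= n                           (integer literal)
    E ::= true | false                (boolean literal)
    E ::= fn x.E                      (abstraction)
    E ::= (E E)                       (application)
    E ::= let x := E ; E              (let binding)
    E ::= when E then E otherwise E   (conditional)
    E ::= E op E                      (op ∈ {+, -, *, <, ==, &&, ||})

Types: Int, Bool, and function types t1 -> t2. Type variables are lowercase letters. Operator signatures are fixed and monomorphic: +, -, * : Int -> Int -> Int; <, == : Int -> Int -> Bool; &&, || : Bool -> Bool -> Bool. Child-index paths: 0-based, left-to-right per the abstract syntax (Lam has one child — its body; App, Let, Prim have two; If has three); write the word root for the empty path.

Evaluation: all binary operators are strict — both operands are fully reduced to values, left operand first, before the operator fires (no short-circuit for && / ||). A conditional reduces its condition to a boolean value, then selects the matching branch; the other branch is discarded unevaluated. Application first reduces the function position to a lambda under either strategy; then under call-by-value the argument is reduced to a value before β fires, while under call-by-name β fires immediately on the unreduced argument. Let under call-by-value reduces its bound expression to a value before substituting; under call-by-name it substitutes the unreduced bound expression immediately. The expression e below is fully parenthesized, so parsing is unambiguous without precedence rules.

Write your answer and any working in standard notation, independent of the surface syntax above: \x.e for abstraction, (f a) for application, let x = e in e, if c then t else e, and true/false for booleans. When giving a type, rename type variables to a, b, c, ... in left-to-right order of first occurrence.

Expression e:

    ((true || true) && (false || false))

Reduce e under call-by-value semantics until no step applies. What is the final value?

Working:
step 0: ((true || true) && (false || false))
step 1: [delta@0] (true && (false || false))
step 2: [delta@1] (true && false)
step 3: [delta@root] false

Answer: false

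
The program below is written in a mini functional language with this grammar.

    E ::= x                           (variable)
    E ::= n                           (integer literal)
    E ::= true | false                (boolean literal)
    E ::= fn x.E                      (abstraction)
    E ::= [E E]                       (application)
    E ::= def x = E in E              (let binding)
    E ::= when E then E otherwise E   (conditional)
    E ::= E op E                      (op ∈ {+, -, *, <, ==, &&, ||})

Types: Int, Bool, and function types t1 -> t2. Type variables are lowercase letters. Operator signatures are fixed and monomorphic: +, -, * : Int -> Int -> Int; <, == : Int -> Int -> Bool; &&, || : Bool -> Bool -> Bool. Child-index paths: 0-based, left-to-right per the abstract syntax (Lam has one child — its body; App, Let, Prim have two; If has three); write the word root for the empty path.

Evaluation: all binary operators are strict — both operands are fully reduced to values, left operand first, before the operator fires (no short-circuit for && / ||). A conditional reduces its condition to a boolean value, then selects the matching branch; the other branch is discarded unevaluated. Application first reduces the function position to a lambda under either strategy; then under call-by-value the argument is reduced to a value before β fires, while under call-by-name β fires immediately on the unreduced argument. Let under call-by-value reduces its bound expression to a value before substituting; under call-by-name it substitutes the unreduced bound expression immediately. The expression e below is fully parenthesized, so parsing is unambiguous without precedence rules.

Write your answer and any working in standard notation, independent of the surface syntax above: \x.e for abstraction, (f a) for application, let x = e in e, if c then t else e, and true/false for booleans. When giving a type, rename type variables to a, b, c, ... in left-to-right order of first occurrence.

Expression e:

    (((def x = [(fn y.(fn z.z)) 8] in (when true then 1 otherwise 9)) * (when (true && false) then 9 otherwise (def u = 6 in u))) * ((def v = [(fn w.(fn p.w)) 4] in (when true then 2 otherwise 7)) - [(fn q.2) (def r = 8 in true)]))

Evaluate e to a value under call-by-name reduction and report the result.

Derivation:
step 0: (((let x = ((\y.(\z.z)) 8) in (if true then 1 else 9)) * (if (true && false) then 9 else (let u = 6 in u))) * ((let v = ((\w.(\p.w)) 4) in (if true then 2 else 7)) - ((\q.2) (let r = 8 in true))))
step 1: [let@0.0] (((if true then 1 else 9) * (if (true && false) then 9 else (let u = 6 in u))) * ((let v = ((\w.(\p.w)) 4) in (if true then 2 else 7)) - ((\q.2) (let r = 8 in true))))
step 2: [if@0.0] ((1 * (if (true && false) then 9 else (let u = 6 in u))) * ((let v = ((\w.(\p.w)) 4) in (if true then 2 else 7)) - ((\q.2) (let r = 8 in true))))
step 3: [delta@0.1.0] ((1 * (if false then 9 else (let u = 6 in u))) * ((let v = ((\w.(\p.w)) 4) in (if true then 2 else 7)) - ((\q.2) (let r = 8 in true))))
step 4: [if@0.1] ((1 * (let u = 6 in u)) * ((let v = ((\w.(\p.w)) 4) in (if true then 2 else 7)) - ((\q.2) (let r = 8 in true))))
step 5: [let@0.1] ((1 * 6) * ((let v = ((\w.(\p.w)) 4) in (if true then 2 else 7)) - ((\q.2) (let r = 8 in true))))
step 6: [delta@0] (6 * ((let v = ((\w.(\p.w)) 4) in (if true then 2 else 7)) - ((\q.2) (let r = 8 in true))))
step 7: [let@1.0] (6 * ((if true then 2 else 7) - ((\q.2) (let r = 8 in true))))
step 8: [if@1.0] (6 * (2 - ((\q.2) (let r = 8 in true))))
step 9: [beta@1.1] (6 * (2 - 2))
step 10: [delta@1] (6 * 0)
step 11: [delta@root] 0

Answer: 0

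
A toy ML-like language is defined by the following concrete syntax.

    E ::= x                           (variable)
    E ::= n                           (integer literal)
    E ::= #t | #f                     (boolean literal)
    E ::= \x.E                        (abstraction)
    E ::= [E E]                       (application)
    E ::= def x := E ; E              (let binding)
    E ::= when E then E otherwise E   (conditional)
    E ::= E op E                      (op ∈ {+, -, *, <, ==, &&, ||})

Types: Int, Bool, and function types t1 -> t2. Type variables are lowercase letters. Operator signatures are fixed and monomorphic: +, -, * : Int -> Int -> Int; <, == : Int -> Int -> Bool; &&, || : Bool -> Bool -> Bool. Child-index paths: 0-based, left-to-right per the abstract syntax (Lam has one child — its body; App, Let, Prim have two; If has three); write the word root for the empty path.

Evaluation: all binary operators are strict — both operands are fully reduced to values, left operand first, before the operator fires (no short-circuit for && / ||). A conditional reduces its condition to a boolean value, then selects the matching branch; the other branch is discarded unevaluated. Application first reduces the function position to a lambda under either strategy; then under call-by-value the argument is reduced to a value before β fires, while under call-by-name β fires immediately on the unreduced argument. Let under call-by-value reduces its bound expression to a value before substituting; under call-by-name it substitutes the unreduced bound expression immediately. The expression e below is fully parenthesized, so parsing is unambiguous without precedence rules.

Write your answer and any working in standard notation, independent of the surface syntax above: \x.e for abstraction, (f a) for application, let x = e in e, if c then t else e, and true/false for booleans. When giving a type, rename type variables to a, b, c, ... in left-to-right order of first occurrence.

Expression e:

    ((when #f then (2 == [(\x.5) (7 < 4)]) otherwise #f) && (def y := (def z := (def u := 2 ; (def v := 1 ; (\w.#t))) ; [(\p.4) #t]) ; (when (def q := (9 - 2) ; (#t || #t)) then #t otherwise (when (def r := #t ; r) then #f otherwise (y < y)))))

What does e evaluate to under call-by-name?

Derivation:
step 0: ((if false then (2 == ((\x.5) (7 < 4))) else false) && (let y = (let z = (let u = 2 in (let v = 1 in (\w.true))) in ((\p.4) true)) in (if (let q = (9 - 2) in (true || true)) then true else (if (let r = true in r) then false else (y < y)))))
step 1: [if@0] (false && (let y = (let z = (let u = 2 in (let v = 1 in (\w.true))) in ((\p.4) true)) in (if (let q = (9 - 2) in (true || true)) then true else (if (let r = true in r) then false else (y < y)))))
step 2: [let@1] (false && (if (let q = (9 - 2) in (true || true)) then true else (if (let r = true in r) then false else ((let z = (let u = 2 in (let v = 1 in (\w.true))) in ((\p.4) true)) < (let z = (let u = 2 in (let v = 1 in (\w.true))) in ((\p.4) true))))))
step 3: [let@1.0] (false && (if (true || true) then true else (if (let r = true in r) then false else ((let z = (let u = 2 in (let v = 1 in (\w.true))) in ((\p.4) true)) < (let z = (let u = 2 in (let v = 1 in (\w.true))) in ((\p.4) true))))))
step 4: [delta@1.0] (false && (if true then true else (if (let r = true in r) then false else ((let z = (let u = 2 in (let v = 1 in (\w.true))) in ((\p.4) true)) < (let z = (let u = 2 in (let v = 1 in (\w.true))) in ((\p.4) true))))))
step 5: [if@1] (false && true)
step 6: [delta@root] false

Answer: false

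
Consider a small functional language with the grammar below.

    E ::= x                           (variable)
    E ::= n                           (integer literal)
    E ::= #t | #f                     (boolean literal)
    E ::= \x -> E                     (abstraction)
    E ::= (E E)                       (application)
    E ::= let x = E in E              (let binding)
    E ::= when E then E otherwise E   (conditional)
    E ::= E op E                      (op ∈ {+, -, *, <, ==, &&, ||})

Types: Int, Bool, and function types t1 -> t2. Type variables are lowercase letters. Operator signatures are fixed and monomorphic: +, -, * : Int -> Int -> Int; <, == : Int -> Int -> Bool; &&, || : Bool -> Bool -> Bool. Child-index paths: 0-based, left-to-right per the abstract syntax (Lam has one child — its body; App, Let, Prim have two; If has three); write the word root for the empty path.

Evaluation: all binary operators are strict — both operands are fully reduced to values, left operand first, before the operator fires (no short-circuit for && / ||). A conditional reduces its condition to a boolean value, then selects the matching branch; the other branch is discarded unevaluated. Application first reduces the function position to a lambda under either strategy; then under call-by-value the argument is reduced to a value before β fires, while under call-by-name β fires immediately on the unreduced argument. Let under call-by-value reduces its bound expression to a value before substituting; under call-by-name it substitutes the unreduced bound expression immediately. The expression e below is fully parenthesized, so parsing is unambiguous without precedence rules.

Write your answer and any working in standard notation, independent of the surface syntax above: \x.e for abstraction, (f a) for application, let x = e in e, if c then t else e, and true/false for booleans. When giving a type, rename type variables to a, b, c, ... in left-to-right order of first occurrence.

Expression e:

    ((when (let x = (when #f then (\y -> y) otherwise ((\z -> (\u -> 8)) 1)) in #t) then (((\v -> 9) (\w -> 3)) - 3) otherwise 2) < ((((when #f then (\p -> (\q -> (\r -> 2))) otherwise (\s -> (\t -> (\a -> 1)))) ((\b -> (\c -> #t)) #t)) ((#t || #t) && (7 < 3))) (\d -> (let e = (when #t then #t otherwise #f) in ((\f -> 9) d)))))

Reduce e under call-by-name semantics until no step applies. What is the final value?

Answer: false

Derivation:
step 0: ((if (let x = (if false then (\y.y) else ((\z.(\u.8)) 1)) in true) then (((\v.9) (\w.3)) - 3) else 2) < ((((if false then (\p.(\q.(\r.2))) else (\s.(\t.(\a.1)))) ((\b.(\c.true)) true)) ((true || true) && (7 < 3))) (\d.(let e = (if true then true else false) in ((\f.9) d)))))
step 1: [let@0.0] ((if true then (((\v.9) (\w.3)) - 3) else 2) < ((((if false then (\p.(\q.(\r.2))) else (\s.(\t.(\a.1)))) ((\b.(\c.true)) true)) ((true || true) && (7 < 3))) (\d.(let e = (if true then true else false) in ((\f.9) d)))))
step 2: [if@0] ((((\v.9) (\w.3)) - 3) < ((((if false then (\p.(\q.(\r.2))) else (\s.(\t.(\a.1)))) ((\b.(\c.true)) true)) ((true || true) && (7 < 3))) (\d.(let e = (if true then true else false) in ((\f.9) d)))))
step 3: [beta@0.0] ((9 - 3) < ((((if false then (\p.(\q.(\r.2))) else (\s.(\t.(\a.1)))) ((\b.(\c.true)) true)) ((true || true) && (7 < 3))) (\d.(let e = (if true then true else false) in ((\f.9) d)))))
step 4: [delta@0] (6 < ((((if false then (\p.(\q.(\r.2))) else (\s.(\t.(\a.1)))) ((\b.(\c.true)) true)) ((true || true) && (7 < 3))) (\d.(let e = (if true then true else false) in ((\f.9) d)))))
step 5: [if@1.0.0.0] (6 < ((((\s.(\t.(\a.1))) ((\b.(\c.true)) true)) ((true || true) && (7 < 3))) (\d.(let e = (if true then true else false) in ((\f.9) d)))))
step 6: [beta@1.0.0] (6 < (((\t.(\a.1)) ((true || true) && (7 < 3))) (\d.(let e = (if true then true else false) in ((\f.9) d)))))
step 7: [beta@1.0] (6 < ((\a.1) (\d.(let e = (if true then true else false) in ((\f.9) d)))))
step 8: [beta@1] (6 < 1)
step 9: [delta@root] false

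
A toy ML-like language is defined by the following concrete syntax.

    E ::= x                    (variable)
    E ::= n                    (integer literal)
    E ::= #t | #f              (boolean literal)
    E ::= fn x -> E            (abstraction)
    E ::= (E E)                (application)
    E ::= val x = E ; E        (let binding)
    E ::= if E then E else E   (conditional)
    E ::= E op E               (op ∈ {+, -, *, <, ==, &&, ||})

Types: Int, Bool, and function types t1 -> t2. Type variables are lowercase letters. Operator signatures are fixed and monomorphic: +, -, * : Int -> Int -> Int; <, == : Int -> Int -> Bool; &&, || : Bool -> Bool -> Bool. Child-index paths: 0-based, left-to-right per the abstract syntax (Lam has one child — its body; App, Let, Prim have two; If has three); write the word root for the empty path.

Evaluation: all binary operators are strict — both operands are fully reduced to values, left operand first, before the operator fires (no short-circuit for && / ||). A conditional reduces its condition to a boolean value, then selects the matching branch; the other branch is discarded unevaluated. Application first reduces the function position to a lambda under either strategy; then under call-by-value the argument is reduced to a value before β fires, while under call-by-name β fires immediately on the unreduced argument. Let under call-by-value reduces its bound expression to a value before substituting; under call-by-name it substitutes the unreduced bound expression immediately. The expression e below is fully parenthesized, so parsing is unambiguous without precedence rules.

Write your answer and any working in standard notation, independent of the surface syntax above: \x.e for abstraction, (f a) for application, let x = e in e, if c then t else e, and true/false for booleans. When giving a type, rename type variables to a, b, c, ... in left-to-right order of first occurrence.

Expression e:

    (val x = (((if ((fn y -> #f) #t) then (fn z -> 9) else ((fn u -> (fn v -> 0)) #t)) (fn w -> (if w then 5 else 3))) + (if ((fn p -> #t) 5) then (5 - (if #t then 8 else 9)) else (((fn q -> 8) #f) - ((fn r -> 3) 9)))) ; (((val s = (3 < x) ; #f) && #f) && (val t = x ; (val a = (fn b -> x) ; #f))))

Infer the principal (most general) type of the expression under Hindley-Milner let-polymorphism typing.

Working:
\y._ : a -> Bool
  unify a -> Bool ~ Bool -> b
  unify a ~ Bool
  unify Bool ~ b
_ _ : Bool
  unify Bool ~ Bool
\z._ : c -> Int
\v._ : e -> Int
\u._ : d -> e -> Int
  unify d -> e -> Int ~ Bool -> f
  unify d ~ Bool
  unify e -> Int ~ f
_ _ : e -> Int
  unify c -> Int ~ e -> Int
  unify c ~ e
  unify Int ~ Int
w : g
  unify g ~ Bool
  unify Int ~ Int
\w._ : Bool -> Int
  unify e -> Int ~ (Bool -> Int) -> h
  unify e ~ Bool -> Int
  unify Int ~ h
_ _ : Int
  unify Int ~ Int
\p._ : i -> Bool
  unify i -> Bool ~ Int -> j
  unify i ~ Int
  unify Bool ~ j
_ _ : Bool
  unify Bool ~ Bool
  unify Int ~ Int
  unify Bool ~ Bool
  unify Int ~ Int
  unify Int ~ Int
\q._ : k -> Int
  unify k -> Int ~ Bool -> l
  unify k ~ Bool
  unify Int ~ l
_ _ : Int
  unify Int ~ Int
\r._ : m -> Int
  unify m -> Int ~ Int -> n
  unify m ~ Int
  unify Int ~ n
_ _ : Int
  unify Int ~ Int
  unify Int ~ Int
  unify Int ~ Int
let x : Int
  unify Int ~ Int
x : Int
  unify Int ~ Int
let s : Bool
  unify Bool ~ Bool
  unify Bool ~ Bool
  unify Bool ~ Bool
x : Int
let t : Int
x : Int
\b._ : o -> Int
let a : forall. o -> Int
  unify Bool ~ Bool

Answer: Bool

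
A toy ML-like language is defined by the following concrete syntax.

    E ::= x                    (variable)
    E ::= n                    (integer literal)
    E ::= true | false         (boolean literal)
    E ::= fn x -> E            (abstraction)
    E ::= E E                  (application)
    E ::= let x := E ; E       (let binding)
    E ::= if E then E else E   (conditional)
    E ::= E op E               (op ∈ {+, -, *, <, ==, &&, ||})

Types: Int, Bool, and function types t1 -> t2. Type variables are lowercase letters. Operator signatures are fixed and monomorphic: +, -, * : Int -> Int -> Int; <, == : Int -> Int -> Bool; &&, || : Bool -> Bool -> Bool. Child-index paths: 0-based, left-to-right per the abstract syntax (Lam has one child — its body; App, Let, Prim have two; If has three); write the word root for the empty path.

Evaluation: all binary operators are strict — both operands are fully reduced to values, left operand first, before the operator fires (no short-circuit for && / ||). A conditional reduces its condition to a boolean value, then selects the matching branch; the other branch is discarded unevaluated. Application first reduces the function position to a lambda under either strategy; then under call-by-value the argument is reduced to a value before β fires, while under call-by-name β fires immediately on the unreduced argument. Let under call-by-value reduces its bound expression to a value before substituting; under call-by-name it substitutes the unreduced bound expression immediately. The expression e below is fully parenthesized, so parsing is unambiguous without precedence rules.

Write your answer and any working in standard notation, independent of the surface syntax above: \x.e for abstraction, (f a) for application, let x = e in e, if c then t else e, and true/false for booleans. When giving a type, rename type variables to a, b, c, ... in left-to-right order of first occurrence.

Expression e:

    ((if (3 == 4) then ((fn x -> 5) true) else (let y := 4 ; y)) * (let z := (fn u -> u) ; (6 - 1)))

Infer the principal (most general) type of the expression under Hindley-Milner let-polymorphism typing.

Answer: Int

Working:
  unify Int ~ Int
  unify Int ~ Int
  unify Bool ~ Bool
\x._ : a -> Int
  unify a -> Int ~ Bool -> b
  unify a ~ Bool
  unify Int ~ b
_ _ : Int
let y : Int
y : Int
  unify Int ~ Int
  unify Int ~ Int
u : c
\u._ : c -> c
let z : forall. c -> c
  unify Int ~ Int
  unify Int ~ Int
  unify Int ~ Int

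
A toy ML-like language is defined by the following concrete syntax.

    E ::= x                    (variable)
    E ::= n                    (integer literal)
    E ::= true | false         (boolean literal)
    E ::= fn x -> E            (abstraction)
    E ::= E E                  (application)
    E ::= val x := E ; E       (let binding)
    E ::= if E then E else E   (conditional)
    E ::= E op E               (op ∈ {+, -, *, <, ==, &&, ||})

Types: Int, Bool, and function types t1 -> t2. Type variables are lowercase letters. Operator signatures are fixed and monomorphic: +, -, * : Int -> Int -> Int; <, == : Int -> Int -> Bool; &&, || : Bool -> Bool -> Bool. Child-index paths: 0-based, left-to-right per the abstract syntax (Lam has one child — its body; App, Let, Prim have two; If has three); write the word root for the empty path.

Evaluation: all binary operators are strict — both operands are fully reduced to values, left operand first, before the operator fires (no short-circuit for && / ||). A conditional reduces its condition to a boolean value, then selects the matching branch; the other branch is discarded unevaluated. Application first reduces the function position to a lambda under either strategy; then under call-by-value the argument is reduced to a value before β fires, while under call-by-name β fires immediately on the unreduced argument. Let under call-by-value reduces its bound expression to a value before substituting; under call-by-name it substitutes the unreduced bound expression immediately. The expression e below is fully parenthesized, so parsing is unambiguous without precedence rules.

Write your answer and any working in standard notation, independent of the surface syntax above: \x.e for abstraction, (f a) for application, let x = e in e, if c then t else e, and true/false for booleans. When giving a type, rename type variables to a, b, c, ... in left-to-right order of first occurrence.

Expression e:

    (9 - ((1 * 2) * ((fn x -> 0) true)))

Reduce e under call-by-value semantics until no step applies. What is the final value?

Working:
step 0: (9 - ((1 * 2) * ((\x.0) true)))
step 1: [delta@1.0] (9 - (2 * ((\x.0) true)))
step 2: [beta@1.1] (9 - (2 * 0))
step 3: [delta@1] (9 - 0)
step 4: [delta@root] 9

Answer: 9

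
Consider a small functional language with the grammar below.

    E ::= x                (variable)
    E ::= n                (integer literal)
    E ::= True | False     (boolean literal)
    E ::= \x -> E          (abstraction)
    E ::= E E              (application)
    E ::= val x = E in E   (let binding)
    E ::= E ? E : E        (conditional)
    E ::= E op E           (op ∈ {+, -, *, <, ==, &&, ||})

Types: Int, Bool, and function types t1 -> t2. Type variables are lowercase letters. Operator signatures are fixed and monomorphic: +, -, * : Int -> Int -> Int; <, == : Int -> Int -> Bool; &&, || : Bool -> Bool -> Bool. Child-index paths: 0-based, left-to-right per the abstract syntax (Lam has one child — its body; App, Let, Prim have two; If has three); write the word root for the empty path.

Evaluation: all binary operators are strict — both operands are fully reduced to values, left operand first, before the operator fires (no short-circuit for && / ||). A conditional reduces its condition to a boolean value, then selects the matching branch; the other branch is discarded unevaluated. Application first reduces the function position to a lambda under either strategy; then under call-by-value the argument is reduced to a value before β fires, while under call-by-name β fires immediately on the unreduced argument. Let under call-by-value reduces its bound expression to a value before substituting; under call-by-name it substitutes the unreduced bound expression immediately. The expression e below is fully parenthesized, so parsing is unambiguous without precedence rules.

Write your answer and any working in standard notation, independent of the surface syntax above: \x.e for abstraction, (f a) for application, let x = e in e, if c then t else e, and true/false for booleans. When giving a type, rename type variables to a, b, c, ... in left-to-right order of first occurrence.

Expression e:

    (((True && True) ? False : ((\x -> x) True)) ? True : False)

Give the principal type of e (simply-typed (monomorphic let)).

Answer: Bool

Trace:
  unify Bool ~ Bool
  unify Bool ~ Bool
  unify Bool ~ Bool
x : a
\x._ : a -> a
  unify a -> a ~ Bool -> b
  unify a ~ Bool
  unify Bool ~ b
_ _ : Bool
  unify Bool ~ Bool
  unify Bool ~ Bool
  unify Bool ~ Bool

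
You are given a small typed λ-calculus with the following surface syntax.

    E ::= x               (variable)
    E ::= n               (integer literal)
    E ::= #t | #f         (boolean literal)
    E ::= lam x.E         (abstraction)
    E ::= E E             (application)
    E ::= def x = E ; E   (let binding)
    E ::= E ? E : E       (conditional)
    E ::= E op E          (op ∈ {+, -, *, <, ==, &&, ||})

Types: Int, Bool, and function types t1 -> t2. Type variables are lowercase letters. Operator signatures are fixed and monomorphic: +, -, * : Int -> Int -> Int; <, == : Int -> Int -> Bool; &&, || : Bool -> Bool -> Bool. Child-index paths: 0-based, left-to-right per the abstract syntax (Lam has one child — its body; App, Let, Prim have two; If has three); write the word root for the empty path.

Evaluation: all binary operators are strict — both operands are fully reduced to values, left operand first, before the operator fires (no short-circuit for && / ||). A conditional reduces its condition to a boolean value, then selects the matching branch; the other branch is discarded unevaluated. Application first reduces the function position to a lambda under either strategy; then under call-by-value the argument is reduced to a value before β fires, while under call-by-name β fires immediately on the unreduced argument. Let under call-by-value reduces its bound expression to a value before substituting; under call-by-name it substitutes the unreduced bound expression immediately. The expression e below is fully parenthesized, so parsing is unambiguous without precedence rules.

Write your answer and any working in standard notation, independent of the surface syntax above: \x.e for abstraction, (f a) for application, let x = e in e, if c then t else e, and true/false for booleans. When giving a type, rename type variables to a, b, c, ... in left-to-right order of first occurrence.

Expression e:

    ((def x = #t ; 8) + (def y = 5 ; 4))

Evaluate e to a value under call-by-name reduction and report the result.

Answer: 12

Derivation:
step 0: ((let x = true in 8) + (let y = 5 in 4))
step 1: [let@0] (8 + (let y = 5 in 4))
step 2: [let@1] (8 + 4)
step 3: [delta@root] 12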